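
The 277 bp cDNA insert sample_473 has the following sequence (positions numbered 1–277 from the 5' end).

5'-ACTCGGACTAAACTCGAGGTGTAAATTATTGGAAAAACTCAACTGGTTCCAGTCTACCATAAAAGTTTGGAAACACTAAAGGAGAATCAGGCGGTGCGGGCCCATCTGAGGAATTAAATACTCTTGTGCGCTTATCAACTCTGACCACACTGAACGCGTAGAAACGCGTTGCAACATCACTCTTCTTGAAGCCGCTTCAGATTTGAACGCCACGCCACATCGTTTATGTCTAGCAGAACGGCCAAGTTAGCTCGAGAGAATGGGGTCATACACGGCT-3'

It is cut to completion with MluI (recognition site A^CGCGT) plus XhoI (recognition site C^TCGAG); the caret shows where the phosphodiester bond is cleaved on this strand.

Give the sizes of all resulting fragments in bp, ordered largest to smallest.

MluI sites (ACGCGT) start at positions 154, 164.
MluI cuts after the first base of each site, so after positions 154, 164.
XhoI sites (CTCGAG) start at positions 13, 251.
XhoI cuts after the first base of each site, so after positions 13, 251.
Combined cut positions: 13, 154, 164, 251.
Linear molecule, 4 cuts → 5 fragments:
  1–13 → 13 bp
  14–154 → 141 bp
  155–164 → 10 bp
  165–251 → 87 bp
  252–277 → 26 bp
Sorted largest to smallest: 141, 87, 26, 13, 10 bp.

141, 87, 26, 13, 10 bp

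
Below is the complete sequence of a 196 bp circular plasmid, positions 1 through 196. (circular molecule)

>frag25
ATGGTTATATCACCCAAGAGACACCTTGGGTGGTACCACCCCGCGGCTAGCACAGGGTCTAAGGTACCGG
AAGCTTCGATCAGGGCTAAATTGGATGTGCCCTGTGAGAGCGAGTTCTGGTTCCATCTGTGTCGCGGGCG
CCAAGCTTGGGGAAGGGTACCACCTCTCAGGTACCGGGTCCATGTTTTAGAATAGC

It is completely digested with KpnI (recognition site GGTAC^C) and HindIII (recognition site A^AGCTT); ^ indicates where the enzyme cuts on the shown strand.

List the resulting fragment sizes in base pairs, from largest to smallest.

KpnI sites (GGTACC) start at positions 32, 63, 156, 170.
KpnI cuts after base 5 of each site (before the last base), so after positions 36, 67, 160, 174.
HindIII sites (AAGCTT) start at positions 71, 143.
HindIII cuts after the first base of each site, so after positions 71, 143.
Combined cut positions: 36, 67, 71, 143, 160, 174.
Circular molecule, 6 cuts → 6 fragments:
  37–67 → 31 bp
  68–71 → 4 bp
  72–143 → 72 bp
  144–160 → 17 bp
  161–174 → 14 bp
  175–196 then 1–36 → 22 + 36 = 58 bp
Sorted largest to smallest: 72, 58, 31, 17, 14, 4 bp.

72, 58, 31, 17, 14, 4 bp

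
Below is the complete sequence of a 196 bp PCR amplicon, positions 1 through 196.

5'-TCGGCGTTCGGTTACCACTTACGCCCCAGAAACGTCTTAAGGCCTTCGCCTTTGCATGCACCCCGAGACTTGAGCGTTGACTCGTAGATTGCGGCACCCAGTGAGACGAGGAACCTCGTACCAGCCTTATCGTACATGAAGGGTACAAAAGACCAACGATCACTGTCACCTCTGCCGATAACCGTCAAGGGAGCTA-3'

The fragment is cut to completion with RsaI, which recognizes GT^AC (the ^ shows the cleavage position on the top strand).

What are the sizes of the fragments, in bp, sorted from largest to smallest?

RsaI sites (GTAC) start at positions 118, 132, 143.
RsaI cuts after base 2 of each site, so after positions 119, 133, 144.
Linear molecule, 3 cuts → 4 fragments:
  1–119 → 119 bp
  120–133 → 14 bp
  134–144 → 11 bp
  145–196 → 52 bp
Sorted largest to smallest: 119, 52, 14, 11 bp.

119, 52, 14, 11 bp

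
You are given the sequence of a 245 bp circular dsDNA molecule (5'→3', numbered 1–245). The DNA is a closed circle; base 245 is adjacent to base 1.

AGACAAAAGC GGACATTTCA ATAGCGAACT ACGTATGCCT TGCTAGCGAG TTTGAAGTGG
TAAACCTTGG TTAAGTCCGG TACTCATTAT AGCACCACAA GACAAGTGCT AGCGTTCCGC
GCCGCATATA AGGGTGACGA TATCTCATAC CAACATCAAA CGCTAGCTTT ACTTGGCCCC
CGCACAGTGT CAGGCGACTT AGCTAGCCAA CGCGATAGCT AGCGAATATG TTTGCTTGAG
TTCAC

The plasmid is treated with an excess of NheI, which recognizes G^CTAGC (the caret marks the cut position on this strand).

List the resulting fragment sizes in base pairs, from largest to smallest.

69, 66, 54, 40, 16 bp

NheI sites (GCTAGC) start at positions 42, 108, 162, 202, 218.
NheI cuts after the first base of each site, so after positions 42, 108, 162, 202, 218.
Circular molecule, 5 cuts → 5 fragments:
  43–108 → 66 bp
  109–162 → 54 bp
  163–202 → 40 bp
  203–218 → 16 bp
  219–245 then 1–42 → 27 + 42 = 69 bp
Sorted largest to smallest: 69, 66, 54, 40, 16 bp.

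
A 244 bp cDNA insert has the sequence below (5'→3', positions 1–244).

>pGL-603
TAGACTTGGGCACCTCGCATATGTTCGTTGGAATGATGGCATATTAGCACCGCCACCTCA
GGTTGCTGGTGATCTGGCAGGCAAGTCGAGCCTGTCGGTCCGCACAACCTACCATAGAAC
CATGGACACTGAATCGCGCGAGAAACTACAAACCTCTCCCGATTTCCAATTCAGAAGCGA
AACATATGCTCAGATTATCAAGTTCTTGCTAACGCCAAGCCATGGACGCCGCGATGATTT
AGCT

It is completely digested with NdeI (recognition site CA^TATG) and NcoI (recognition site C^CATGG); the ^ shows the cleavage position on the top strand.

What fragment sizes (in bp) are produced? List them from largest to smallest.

NdeI sites (CATATG) start at positions 18, 183.
NdeI cuts after base 2 of each site, so after positions 19, 184.
NcoI sites (CCATGG) start at positions 120, 220.
NcoI cuts after the first base of each site, so after positions 120, 220.
Combined cut positions: 19, 120, 184, 220.
Linear molecule, 4 cuts → 5 fragments:
  1–19 → 19 bp
  20–120 → 101 bp
  121–184 → 64 bp
  185–220 → 36 bp
  221–244 → 24 bp
Sorted largest to smallest: 101, 64, 36, 24, 19 bp.

101, 64, 36, 24, 19 bp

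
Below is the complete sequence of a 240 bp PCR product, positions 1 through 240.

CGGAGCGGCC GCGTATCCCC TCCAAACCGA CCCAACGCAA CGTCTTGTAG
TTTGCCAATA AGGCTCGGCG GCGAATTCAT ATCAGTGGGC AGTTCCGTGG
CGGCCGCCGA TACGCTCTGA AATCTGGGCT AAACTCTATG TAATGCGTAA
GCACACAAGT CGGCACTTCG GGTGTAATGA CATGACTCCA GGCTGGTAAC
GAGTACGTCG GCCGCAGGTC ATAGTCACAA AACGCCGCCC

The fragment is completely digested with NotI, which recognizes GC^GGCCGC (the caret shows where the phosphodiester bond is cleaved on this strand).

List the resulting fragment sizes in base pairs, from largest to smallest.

139, 95, 6 bp

NotI sites (GCGGCCGC) start at positions 5, 100.
NotI cuts after base 2 of each site, so after positions 6, 101.
Linear molecule, 2 cuts → 3 fragments:
  1–6 → 6 bp
  7–101 → 95 bp
  102–240 → 139 bp
Sorted largest to smallest: 139, 95, 6 bp.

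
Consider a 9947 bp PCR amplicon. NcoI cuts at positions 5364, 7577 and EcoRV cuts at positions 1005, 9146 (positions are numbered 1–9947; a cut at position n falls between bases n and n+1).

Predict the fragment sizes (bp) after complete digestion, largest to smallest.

Combined cut positions (sorted): 1005, 5364, 7577, 9146.
Linear molecule, 4 cuts → 5 fragments:
  1005 − 0 = 1005 bp
  5364 − 1005 = 4359 bp
  7577 − 5364 = 2213 bp
  9146 − 7577 = 1569 bp
  9947 − 9146 = 801 bp
Sorted largest to smallest: 4359, 2213, 1569, 1005, 801 bp.

4359, 2213, 1569, 1005, 801 bp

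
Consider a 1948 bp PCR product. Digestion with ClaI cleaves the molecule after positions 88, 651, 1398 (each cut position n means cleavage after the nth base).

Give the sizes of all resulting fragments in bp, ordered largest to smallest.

747, 563, 550, 88 bp

Linear molecule, 3 cuts → 4 fragments:
  88 − 0 = 88 bp
  651 − 88 = 563 bp
  1398 − 651 = 747 bp
  1948 − 1398 = 550 bp
Sorted largest to smallest: 747, 563, 550, 88 bp.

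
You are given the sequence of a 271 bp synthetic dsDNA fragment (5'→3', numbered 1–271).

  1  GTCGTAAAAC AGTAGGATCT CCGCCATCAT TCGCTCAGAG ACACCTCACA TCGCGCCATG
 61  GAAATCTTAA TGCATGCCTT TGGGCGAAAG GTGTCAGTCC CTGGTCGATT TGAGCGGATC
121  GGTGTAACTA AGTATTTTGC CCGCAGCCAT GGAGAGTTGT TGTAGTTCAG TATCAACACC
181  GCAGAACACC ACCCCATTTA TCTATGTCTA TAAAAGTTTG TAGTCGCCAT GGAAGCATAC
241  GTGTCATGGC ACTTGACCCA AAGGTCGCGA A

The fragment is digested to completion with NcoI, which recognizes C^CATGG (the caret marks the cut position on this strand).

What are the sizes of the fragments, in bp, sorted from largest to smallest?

NcoI sites (CCATGG) start at positions 56, 147, 227.
NcoI cuts after the first base of each site, so after positions 56, 147, 227.
Linear molecule, 3 cuts → 4 fragments:
  1–56 → 56 bp
  57–147 → 91 bp
  148–227 → 80 bp
  228–271 → 44 bp
Sorted largest to smallest: 91, 80, 56, 44 bp.

91, 80, 56, 44 bp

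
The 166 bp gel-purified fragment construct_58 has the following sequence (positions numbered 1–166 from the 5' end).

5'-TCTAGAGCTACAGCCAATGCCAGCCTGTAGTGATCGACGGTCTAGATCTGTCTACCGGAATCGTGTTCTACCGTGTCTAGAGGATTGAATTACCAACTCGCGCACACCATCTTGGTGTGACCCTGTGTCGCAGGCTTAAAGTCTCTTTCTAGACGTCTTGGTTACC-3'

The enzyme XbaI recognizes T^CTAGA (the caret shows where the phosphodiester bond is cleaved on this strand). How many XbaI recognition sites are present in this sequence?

TCTAGA occurs starting at positions 1, 41, 76, 148.
XbaI cuts at 4 sites.

4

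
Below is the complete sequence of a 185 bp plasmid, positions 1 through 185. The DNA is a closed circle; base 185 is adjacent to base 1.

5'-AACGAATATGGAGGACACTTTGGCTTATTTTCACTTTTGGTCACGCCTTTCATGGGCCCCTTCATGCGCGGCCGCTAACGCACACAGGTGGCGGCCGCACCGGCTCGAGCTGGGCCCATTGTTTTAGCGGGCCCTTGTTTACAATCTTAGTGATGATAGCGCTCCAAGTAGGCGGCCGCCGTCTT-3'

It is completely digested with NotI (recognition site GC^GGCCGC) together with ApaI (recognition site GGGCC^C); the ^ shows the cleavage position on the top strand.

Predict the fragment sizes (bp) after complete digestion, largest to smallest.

70, 40, 24, 23, 17, 11 bp

NotI sites (GCGGCCGC) start at positions 68, 91, 172.
NotI cuts after base 2 of each site, so after positions 69, 92, 173.
ApaI sites (GGGCCC) start at positions 54, 112, 129.
ApaI cuts after base 5 of each site (before the last base), so after positions 58, 116, 133.
Combined cut positions: 58, 69, 92, 116, 133, 173.
Circular molecule, 6 cuts → 6 fragments:
  59–69 → 11 bp
  70–92 → 23 bp
  93–116 → 24 bp
  117–133 → 17 bp
  134–173 → 40 bp
  174–185 then 1–58 → 12 + 58 = 70 bp
Sorted largest to smallest: 70, 40, 24, 23, 17, 11 bp.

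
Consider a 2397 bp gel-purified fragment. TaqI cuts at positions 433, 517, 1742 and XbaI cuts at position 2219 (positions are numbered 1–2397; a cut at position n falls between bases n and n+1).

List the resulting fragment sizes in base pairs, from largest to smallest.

1225, 477, 433, 178, 84 bp

Combined cut positions (sorted): 433, 517, 1742, 2219.
Linear molecule, 4 cuts → 5 fragments:
  433 − 0 = 433 bp
  517 − 433 = 84 bp
  1742 − 517 = 1225 bp
  2219 − 1742 = 477 bp
  2397 − 2219 = 178 bp
Sorted largest to smallest: 1225, 477, 433, 178, 84 bp.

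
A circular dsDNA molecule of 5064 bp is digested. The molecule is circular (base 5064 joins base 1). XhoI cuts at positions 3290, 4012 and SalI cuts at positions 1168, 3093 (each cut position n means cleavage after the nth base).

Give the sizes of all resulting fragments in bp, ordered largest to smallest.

2220, 1925, 722, 197 bp

Combined cut positions (sorted): 1168, 3093, 3290, 4012.
Circular molecule, 4 cuts → 4 fragments:
  3093 − 1168 = 1925 bp
  3290 − 3093 = 197 bp
  4012 − 3290 = 722 bp
  wrap: 5064 − 4012 + 1168 = 2220 bp
Sorted largest to smallest: 2220, 1925, 722, 197 bp.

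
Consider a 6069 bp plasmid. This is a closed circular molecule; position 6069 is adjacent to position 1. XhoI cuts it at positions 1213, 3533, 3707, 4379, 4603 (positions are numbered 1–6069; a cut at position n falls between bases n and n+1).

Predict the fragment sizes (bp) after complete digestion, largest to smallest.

2679, 2320, 672, 224, 174 bp

Circular molecule, 5 cuts → 5 fragments:
  3533 − 1213 = 2320 bp
  3707 − 3533 = 174 bp
  4379 − 3707 = 672 bp
  4603 − 4379 = 224 bp
  wrap: 6069 − 4603 + 1213 = 2679 bp
Sorted largest to smallest: 2679, 2320, 672, 224, 174 bp.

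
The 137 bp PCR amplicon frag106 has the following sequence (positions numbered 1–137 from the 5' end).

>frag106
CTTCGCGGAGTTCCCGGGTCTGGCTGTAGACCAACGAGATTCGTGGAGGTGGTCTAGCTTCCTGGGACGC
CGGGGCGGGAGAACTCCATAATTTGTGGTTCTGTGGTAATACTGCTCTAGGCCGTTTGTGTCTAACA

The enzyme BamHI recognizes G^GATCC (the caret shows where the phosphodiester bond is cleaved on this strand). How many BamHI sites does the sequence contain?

0

No occurrence of GGATCC is present in the sequence.
BamHI does not cut: 0 sites.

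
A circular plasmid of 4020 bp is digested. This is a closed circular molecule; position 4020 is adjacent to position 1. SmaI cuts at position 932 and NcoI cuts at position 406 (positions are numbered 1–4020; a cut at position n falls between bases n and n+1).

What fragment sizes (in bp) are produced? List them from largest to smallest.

3494, 526 bp

Combined cut positions (sorted): 406, 932.
Circular molecule, 2 cuts → 2 fragments:
  932 − 406 = 526 bp
  wrap: 4020 − 932 + 406 = 3494 bp
Sorted largest to smallest: 3494, 526 bp.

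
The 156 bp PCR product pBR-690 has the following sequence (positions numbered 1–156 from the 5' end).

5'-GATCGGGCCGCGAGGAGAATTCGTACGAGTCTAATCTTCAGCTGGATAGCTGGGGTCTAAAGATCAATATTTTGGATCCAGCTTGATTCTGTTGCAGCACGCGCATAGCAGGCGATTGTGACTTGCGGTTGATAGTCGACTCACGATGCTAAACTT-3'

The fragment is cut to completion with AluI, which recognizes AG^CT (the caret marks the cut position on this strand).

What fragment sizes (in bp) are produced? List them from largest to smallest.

75, 41, 32, 8 bp

AluI sites (AGCT) start at positions 40, 48, 80.
AluI cuts after base 2 of each site, so after positions 41, 49, 81.
Linear molecule, 3 cuts → 4 fragments:
  1–41 → 41 bp
  42–49 → 8 bp
  50–81 → 32 bp
  82–156 → 75 bp
Sorted largest to smallest: 75, 41, 32, 8 bp.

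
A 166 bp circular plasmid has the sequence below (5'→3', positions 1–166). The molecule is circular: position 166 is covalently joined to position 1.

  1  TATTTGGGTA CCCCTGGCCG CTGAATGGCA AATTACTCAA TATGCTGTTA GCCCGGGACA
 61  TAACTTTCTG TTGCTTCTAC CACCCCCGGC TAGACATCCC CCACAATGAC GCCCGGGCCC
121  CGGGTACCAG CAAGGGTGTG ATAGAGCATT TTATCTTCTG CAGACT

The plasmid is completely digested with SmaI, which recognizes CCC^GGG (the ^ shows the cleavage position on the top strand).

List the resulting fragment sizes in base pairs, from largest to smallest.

SmaI sites (CCCGGG) start at positions 52, 112, 119.
SmaI cuts after base 3 of each site, so after positions 54, 114, 121.
Circular molecule, 3 cuts → 3 fragments:
  55–114 → 60 bp
  115–121 → 7 bp
  122–166 then 1–54 → 45 + 54 = 99 bp
Sorted largest to smallest: 99, 60, 7 bp.

99, 60, 7 bp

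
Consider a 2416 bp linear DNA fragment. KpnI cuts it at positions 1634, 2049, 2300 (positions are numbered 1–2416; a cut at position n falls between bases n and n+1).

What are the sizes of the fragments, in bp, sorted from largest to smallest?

1634, 415, 251, 116 bp

Linear molecule, 3 cuts → 4 fragments:
  1634 − 0 = 1634 bp
  2049 − 1634 = 415 bp
  2300 − 2049 = 251 bp
  2416 − 2300 = 116 bp
Sorted largest to smallest: 1634, 415, 251, 116 bp.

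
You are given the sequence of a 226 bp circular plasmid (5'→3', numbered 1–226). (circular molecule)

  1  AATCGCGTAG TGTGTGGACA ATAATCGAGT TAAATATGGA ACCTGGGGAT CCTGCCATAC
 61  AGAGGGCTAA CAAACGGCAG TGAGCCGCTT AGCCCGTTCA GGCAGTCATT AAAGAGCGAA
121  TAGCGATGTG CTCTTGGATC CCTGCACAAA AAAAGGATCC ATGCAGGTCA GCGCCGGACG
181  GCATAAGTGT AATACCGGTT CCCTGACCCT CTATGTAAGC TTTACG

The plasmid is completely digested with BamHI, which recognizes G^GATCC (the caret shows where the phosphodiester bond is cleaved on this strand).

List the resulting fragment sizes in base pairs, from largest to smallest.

BamHI sites (GGATCC) start at positions 47, 136, 155.
BamHI cuts after the first base of each site, so after positions 47, 136, 155.
Circular molecule, 3 cuts → 3 fragments:
  48–136 → 89 bp
  137–155 → 19 bp
  156–226 then 1–47 → 71 + 47 = 118 bp
Sorted largest to smallest: 118, 89, 19 bp.

118, 89, 19 bp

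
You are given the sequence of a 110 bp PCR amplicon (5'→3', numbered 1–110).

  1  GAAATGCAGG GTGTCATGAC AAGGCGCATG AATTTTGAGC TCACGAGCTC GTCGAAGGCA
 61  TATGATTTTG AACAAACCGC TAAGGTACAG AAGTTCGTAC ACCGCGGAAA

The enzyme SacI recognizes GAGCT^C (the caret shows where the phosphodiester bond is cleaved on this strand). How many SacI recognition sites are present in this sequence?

GAGCTC occurs starting at positions 37, 45.
SacI cuts at 2 sites.

2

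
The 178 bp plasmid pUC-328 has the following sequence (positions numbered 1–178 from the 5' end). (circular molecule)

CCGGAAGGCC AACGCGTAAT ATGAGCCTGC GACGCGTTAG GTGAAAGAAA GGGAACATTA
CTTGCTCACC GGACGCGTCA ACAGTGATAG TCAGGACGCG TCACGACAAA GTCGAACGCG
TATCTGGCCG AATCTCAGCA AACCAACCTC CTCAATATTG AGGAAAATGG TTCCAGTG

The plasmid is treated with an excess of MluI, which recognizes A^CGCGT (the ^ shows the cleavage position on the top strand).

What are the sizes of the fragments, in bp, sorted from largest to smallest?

74, 41, 23, 20, 20 bp

MluI sites (ACGCGT) start at positions 12, 32, 73, 96, 116.
MluI cuts after the first base of each site, so after positions 12, 32, 73, 96, 116.
Circular molecule, 5 cuts → 5 fragments:
  13–32 → 20 bp
  33–73 → 41 bp
  74–96 → 23 bp
  97–116 → 20 bp
  117–178 then 1–12 → 62 + 12 = 74 bp
Sorted largest to smallest: 74, 41, 23, 20, 20 bp.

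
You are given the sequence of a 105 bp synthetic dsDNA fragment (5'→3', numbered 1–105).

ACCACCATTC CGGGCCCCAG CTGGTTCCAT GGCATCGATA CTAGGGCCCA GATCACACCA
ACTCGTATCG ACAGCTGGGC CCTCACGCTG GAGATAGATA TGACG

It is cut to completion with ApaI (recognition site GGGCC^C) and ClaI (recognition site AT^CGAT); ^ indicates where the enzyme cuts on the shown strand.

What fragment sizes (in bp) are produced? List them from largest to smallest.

ApaI sites (GGGCCC) start at positions 12, 44, 77.
ApaI cuts after base 5 of each site (before the last base), so after positions 16, 48, 81.
The ClaI site (ATCGAT) starts at position 34.
ClaI cuts after base 2 of each site, so after position 35.
Combined cut positions: 16, 35, 48, 81.
Linear molecule, 4 cuts → 5 fragments:
  1–16 → 16 bp
  17–35 → 19 bp
  36–48 → 13 bp
  49–81 → 33 bp
  82–105 → 24 bp
Sorted largest to smallest: 33, 24, 19, 16, 13 bp.

33, 24, 19, 16, 13 bp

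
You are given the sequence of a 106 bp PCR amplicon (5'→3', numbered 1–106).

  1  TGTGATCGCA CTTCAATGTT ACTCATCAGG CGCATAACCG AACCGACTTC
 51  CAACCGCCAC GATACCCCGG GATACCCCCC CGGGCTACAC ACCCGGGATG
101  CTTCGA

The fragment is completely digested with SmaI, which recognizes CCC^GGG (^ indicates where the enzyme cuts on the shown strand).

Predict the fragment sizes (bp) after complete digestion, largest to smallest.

SmaI sites (CCCGGG) start at positions 66, 79, 92.
SmaI cuts after base 3 of each site, so after positions 68, 81, 94.
Linear molecule, 3 cuts → 4 fragments:
  1–68 → 68 bp
  69–81 → 13 bp
  82–94 → 13 bp
  95–106 → 12 bp
Sorted largest to smallest: 68, 13, 13, 12 bp.

68, 13, 13, 12 bp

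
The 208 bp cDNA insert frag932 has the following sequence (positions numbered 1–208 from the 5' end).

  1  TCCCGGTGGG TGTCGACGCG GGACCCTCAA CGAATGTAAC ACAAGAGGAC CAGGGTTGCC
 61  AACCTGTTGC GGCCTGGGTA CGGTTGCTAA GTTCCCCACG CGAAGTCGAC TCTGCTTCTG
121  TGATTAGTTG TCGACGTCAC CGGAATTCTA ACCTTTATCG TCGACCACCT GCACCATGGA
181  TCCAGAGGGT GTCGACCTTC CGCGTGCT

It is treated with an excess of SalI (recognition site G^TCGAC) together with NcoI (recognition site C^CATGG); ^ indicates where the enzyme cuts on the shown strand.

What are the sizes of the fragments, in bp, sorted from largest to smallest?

SalI sites (GTCGAC) start at positions 12, 105, 130, 160, 191.
SalI cuts after the first base of each site, so after positions 12, 105, 130, 160, 191.
The NcoI site (CCATGG) starts at position 174.
NcoI cuts after the first base of each site, so after position 174.
Combined cut positions: 12, 105, 130, 160, 174, 191.
Linear molecule, 6 cuts → 7 fragments:
  1–12 → 12 bp
  13–105 → 93 bp
  106–130 → 25 bp
  131–160 → 30 bp
  161–174 → 14 bp
  175–191 → 17 bp
  192–208 → 17 bp
Sorted largest to smallest: 93, 30, 25, 17, 17, 14, 12 bp.

93, 30, 25, 17, 17, 14, 12 bp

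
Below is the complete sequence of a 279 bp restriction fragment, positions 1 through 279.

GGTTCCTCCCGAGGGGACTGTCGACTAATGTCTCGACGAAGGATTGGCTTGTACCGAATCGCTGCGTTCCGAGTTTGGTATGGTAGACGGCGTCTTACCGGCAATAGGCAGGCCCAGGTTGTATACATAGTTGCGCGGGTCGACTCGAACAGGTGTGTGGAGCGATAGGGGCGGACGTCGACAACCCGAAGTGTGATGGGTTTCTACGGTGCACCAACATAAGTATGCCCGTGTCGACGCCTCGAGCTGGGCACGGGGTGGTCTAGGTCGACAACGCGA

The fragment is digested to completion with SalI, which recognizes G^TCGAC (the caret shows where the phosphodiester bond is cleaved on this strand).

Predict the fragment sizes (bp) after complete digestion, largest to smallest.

SalI sites (GTCGAC) start at positions 20, 139, 177, 233, 267.
SalI cuts after the first base of each site, so after positions 20, 139, 177, 233, 267.
Linear molecule, 5 cuts → 6 fragments:
  1–20 → 20 bp
  21–139 → 119 bp
  140–177 → 38 bp
  178–233 → 56 bp
  234–267 → 34 bp
  268–279 → 12 bp
Sorted largest to smallest: 119, 56, 38, 34, 20, 12 bp.

119, 56, 38, 34, 20, 12 bp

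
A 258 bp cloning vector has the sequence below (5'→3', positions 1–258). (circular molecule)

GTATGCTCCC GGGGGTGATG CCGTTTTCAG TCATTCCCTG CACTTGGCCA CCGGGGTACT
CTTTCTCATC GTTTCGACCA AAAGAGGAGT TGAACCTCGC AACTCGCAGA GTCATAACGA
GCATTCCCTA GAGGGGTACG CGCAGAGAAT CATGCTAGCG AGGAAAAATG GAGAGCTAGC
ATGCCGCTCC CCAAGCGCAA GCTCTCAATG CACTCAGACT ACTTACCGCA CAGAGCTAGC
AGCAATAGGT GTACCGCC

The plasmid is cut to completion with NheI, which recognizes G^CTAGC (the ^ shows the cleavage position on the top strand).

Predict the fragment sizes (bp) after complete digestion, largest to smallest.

177, 60, 21 bp

NheI sites (GCTAGC) start at positions 154, 175, 235.
NheI cuts after the first base of each site, so after positions 154, 175, 235.
Circular molecule, 3 cuts → 3 fragments:
  155–175 → 21 bp
  176–235 → 60 bp
  236–258 then 1–154 → 23 + 154 = 177 bp
Sorted largest to smallest: 177, 60, 21 bp.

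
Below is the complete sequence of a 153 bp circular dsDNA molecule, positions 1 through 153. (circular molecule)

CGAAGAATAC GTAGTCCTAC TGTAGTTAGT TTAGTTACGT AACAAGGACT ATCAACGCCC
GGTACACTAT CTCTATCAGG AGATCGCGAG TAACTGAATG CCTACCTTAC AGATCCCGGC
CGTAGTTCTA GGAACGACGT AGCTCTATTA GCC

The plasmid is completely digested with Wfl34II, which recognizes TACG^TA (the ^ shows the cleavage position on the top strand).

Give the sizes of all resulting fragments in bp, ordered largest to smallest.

125, 28 bp

Wfl34II sites (TACGTA) start at positions 8, 36.
Wfl34II cuts after base 4 of each site, so after positions 11, 39.
Circular molecule, 2 cuts → 2 fragments:
  12–39 → 28 bp
  40–153 then 1–11 → 114 + 11 = 125 bp
Sorted largest to smallest: 125, 28 bp.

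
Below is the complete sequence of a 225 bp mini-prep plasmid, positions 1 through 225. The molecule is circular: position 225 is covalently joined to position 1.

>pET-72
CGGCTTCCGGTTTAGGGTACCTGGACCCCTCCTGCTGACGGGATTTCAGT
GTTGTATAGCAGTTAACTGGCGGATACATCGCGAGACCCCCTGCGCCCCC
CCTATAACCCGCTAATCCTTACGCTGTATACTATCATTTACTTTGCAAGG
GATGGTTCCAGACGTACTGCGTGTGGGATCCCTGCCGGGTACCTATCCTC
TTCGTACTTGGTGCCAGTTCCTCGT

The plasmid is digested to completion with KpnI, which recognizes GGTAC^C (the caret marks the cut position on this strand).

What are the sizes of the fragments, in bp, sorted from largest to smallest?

KpnI sites (GGTACC) start at positions 16, 188.
KpnI cuts after base 5 of each site (before the last base), so after positions 20, 192.
Circular molecule, 2 cuts → 2 fragments:
  21–192 → 172 bp
  193–225 then 1–20 → 33 + 20 = 53 bp
Sorted largest to smallest: 172, 53 bp.

172, 53 bp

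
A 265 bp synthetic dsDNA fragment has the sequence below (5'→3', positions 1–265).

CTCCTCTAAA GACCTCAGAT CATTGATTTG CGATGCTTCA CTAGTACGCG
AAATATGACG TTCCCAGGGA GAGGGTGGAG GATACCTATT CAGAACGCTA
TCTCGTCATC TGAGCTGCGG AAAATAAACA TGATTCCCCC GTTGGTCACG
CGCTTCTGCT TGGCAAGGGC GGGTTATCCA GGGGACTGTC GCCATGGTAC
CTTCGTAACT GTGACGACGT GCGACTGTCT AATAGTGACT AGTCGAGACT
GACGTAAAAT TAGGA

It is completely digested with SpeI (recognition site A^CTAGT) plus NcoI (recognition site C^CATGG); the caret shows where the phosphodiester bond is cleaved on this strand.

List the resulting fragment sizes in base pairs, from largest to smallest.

SpeI sites (ACTAGT) start at positions 40, 238.
SpeI cuts after the first base of each site, so after positions 40, 238.
The NcoI site (CCATGG) starts at position 192.
NcoI cuts after the first base of each site, so after position 192.
Combined cut positions: 40, 192, 238.
Linear molecule, 3 cuts → 4 fragments:
  1–40 → 40 bp
  41–192 → 152 bp
  193–238 → 46 bp
  239–265 → 27 bp
Sorted largest to smallest: 152, 46, 40, 27 bp.

152, 46, 40, 27 bp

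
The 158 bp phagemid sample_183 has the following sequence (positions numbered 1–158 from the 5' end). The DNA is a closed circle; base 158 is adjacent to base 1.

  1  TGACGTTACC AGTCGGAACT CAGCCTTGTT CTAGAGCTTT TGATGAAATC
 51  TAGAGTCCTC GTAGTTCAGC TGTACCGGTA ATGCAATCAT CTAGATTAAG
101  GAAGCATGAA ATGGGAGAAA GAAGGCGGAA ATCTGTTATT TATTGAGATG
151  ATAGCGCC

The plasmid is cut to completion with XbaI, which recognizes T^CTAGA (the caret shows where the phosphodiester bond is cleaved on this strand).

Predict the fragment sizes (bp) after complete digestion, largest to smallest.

98, 41, 19 bp

XbaI sites (TCTAGA) start at positions 30, 49, 90.
XbaI cuts after the first base of each site, so after positions 30, 49, 90.
Circular molecule, 3 cuts → 3 fragments:
  31–49 → 19 bp
  50–90 → 41 bp
  91–158 then 1–30 → 68 + 30 = 98 bp
Sorted largest to smallest: 98, 41, 19 bp.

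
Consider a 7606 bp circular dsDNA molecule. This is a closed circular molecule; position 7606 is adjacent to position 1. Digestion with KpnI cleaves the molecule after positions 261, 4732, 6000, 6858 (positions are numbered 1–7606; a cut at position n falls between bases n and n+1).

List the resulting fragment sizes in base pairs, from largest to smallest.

4471, 1268, 1009, 858 bp

Circular molecule, 4 cuts → 4 fragments:
  4732 − 261 = 4471 bp
  6000 − 4732 = 1268 bp
  6858 − 6000 = 858 bp
  wrap: 7606 − 6858 + 261 = 1009 bp
Sorted largest to smallest: 4471, 1268, 1009, 858 bp.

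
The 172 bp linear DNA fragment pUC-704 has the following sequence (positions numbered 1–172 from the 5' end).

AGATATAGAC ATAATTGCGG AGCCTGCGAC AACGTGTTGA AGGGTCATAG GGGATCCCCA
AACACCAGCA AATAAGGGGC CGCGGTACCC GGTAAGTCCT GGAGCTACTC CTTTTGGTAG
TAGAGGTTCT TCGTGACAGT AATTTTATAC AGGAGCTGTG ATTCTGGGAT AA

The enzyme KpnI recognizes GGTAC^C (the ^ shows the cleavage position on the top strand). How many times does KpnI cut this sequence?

1

GGTACC occurs starting at position 84.
KpnI cuts at 1 site.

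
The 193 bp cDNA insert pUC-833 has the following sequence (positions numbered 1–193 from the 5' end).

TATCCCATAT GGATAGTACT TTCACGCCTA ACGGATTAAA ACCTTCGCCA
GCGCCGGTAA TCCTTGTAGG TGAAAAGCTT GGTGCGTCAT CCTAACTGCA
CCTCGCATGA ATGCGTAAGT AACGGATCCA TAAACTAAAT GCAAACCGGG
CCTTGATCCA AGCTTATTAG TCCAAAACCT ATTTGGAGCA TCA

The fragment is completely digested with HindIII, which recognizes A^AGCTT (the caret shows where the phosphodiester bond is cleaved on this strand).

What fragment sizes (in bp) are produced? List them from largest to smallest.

HindIII sites (AAGCTT) start at positions 75, 160.
HindIII cuts after the first base of each site, so after positions 75, 160.
Linear molecule, 2 cuts → 3 fragments:
  1–75 → 75 bp
  76–160 → 85 bp
  161–193 → 33 bp
Sorted largest to smallest: 85, 75, 33 bp.

85, 75, 33 bp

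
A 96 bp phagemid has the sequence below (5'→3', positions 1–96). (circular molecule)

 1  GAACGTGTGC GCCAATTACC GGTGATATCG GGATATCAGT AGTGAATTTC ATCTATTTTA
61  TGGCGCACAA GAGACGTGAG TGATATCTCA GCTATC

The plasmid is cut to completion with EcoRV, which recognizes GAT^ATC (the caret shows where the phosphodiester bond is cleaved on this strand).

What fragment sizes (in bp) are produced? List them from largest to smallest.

50, 38, 8 bp

EcoRV sites (GATATC) start at positions 24, 32, 82.
EcoRV cuts after base 3 of each site, so after positions 26, 34, 84.
Circular molecule, 3 cuts → 3 fragments:
  27–34 → 8 bp
  35–84 → 50 bp
  85–96 then 1–26 → 12 + 26 = 38 bp
Sorted largest to smallest: 50, 38, 8 bp.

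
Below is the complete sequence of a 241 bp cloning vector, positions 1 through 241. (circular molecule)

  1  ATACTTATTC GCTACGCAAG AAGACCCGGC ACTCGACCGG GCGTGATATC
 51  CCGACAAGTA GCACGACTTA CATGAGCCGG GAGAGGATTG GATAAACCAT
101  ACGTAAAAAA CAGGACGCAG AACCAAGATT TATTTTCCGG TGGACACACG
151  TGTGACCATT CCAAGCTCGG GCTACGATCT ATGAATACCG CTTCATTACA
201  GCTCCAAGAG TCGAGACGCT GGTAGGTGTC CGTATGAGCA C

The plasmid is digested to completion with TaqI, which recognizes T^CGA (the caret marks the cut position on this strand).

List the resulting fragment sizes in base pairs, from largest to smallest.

178, 63 bp

TaqI sites (TCGA) start at positions 33, 211.
TaqI cuts after the first base of each site, so after positions 33, 211.
Circular molecule, 2 cuts → 2 fragments:
  34–211 → 178 bp
  212–241 then 1–33 → 30 + 33 = 63 bp
Sorted largest to smallest: 178, 63 bp.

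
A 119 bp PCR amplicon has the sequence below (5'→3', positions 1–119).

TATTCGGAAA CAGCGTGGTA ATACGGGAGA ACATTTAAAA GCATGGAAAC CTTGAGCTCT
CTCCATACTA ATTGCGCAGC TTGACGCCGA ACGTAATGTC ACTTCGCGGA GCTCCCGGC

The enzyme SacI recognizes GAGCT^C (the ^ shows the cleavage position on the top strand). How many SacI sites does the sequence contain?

GAGCTC occurs starting at positions 54, 109.
SacI cuts at 2 sites.

2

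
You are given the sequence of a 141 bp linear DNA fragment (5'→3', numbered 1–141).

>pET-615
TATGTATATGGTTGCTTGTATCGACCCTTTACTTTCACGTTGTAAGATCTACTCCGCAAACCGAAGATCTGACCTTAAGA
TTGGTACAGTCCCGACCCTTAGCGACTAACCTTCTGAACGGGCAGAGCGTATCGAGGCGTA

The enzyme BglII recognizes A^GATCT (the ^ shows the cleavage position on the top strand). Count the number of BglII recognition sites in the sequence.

2

AGATCT occurs starting at positions 45, 65.
BglII cuts at 2 sites.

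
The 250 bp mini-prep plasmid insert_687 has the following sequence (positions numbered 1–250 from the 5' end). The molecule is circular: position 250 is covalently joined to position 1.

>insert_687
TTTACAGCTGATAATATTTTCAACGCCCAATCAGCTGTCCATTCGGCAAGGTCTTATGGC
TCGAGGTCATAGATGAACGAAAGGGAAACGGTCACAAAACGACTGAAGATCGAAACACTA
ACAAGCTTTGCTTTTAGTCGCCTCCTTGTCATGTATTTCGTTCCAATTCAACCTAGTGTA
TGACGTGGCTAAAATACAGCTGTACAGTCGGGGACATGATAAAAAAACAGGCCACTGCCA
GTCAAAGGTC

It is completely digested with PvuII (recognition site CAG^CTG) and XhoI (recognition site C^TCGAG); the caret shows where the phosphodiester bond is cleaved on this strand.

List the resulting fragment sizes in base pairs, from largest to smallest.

PvuII sites (CAGCTG) start at positions 5, 32, 197.
PvuII cuts after base 3 of each site, so after positions 7, 34, 199.
The XhoI site (CTCGAG) starts at position 60.
XhoI cuts after the first base of each site, so after position 60.
Combined cut positions: 7, 34, 60, 199.
Circular molecule, 4 cuts → 4 fragments:
  8–34 → 27 bp
  35–60 → 26 bp
  61–199 → 139 bp
  200–250 then 1–7 → 51 + 7 = 58 bp
Sorted largest to smallest: 139, 58, 27, 26 bp.

139, 58, 27, 26 bp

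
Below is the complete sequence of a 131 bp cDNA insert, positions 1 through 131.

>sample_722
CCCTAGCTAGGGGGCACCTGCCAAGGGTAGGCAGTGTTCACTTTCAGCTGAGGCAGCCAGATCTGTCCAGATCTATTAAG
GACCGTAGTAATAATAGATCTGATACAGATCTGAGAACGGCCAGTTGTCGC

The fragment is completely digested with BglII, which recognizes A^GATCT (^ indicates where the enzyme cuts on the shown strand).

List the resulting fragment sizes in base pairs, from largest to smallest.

BglII sites (AGATCT) start at positions 59, 69, 96, 107.
BglII cuts after the first base of each site, so after positions 59, 69, 96, 107.
Linear molecule, 4 cuts → 5 fragments:
  1–59 → 59 bp
  60–69 → 10 bp
  70–96 → 27 bp
  97–107 → 11 bp
  108–131 → 24 bp
Sorted largest to smallest: 59, 27, 24, 11, 10 bp.

59, 27, 24, 11, 10 bp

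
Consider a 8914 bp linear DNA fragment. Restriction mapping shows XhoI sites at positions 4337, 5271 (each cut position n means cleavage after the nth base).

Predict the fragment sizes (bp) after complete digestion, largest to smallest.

Linear molecule, 2 cuts → 3 fragments:
  4337 − 0 = 4337 bp
  5271 − 4337 = 934 bp
  8914 − 5271 = 3643 bp
Sorted largest to smallest: 4337, 3643, 934 bp.

4337, 3643, 934 bp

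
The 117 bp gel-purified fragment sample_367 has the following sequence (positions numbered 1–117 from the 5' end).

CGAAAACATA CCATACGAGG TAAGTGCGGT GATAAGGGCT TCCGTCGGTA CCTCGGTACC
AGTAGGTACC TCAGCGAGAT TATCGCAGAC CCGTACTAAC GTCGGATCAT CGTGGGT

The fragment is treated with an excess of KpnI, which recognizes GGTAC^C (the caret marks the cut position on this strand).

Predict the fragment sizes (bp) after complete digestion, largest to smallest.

KpnI sites (GGTACC) start at positions 47, 55, 65.
KpnI cuts after base 5 of each site (before the last base), so after positions 51, 59, 69.
Linear molecule, 3 cuts → 4 fragments:
  1–51 → 51 bp
  52–59 → 8 bp
  60–69 → 10 bp
  70–117 → 48 bp
Sorted largest to smallest: 51, 48, 10, 8 bp.

51, 48, 10, 8 bp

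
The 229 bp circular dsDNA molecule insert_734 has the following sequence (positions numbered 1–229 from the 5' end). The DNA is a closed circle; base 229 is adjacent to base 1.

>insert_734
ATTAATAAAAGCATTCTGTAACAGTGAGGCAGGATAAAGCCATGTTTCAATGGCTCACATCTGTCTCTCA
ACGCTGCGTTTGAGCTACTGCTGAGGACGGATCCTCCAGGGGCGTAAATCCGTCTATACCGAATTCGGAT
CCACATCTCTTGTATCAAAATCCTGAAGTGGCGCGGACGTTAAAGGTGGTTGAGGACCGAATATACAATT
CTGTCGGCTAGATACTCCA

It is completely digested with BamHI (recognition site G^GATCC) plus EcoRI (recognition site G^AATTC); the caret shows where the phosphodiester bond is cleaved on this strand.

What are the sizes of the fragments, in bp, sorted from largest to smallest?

191, 32, 6 bp

BamHI sites (GGATCC) start at positions 99, 137.
BamHI cuts after the first base of each site, so after positions 99, 137.
The EcoRI site (GAATTC) starts at position 131.
EcoRI cuts after the first base of each site, so after position 131.
Combined cut positions: 99, 131, 137.
Circular molecule, 3 cuts → 3 fragments:
  100–131 → 32 bp
  132–137 → 6 bp
  138–229 then 1–99 → 92 + 99 = 191 bp
Sorted largest to smallest: 191, 32, 6 bp.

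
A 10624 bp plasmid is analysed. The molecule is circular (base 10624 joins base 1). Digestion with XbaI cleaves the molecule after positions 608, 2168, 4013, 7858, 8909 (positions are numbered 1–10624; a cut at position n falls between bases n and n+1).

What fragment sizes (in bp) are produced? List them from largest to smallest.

Circular molecule, 5 cuts → 5 fragments:
  2168 − 608 = 1560 bp
  4013 − 2168 = 1845 bp
  7858 − 4013 = 3845 bp
  8909 − 7858 = 1051 bp
  wrap: 10624 − 8909 + 608 = 2323 bp
Sorted largest to smallest: 3845, 2323, 1845, 1560, 1051 bp.

3845, 2323, 1845, 1560, 1051 bp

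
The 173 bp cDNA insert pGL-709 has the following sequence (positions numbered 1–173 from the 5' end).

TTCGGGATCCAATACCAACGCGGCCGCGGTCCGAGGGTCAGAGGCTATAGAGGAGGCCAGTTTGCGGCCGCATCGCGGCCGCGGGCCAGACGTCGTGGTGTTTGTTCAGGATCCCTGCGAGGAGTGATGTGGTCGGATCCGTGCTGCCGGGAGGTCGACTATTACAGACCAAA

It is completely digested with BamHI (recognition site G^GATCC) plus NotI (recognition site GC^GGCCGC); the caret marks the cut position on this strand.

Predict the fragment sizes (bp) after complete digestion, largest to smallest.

BamHI sites (GGATCC) start at positions 5, 109, 135.
BamHI cuts after the first base of each site, so after positions 5, 109, 135.
NotI sites (GCGGCCGC) start at positions 20, 64, 75.
NotI cuts after base 2 of each site, so after positions 21, 65, 76.
Combined cut positions: 5, 21, 65, 76, 109, 135.
Linear molecule, 6 cuts → 7 fragments:
  1–5 → 5 bp
  6–21 → 16 bp
  22–65 → 44 bp
  66–76 → 11 bp
  77–109 → 33 bp
  110–135 → 26 bp
  136–173 → 38 bp
Sorted largest to smallest: 44, 38, 33, 26, 16, 11, 5 bp.

44, 38, 33, 26, 16, 11, 5 bp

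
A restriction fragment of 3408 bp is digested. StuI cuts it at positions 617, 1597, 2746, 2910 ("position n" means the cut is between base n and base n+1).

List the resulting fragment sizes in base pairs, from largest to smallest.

Linear molecule, 4 cuts → 5 fragments:
  617 − 0 = 617 bp
  1597 − 617 = 980 bp
  2746 − 1597 = 1149 bp
  2910 − 2746 = 164 bp
  3408 − 2910 = 498 bp
Sorted largest to smallest: 1149, 980, 617, 498, 164 bp.

1149, 980, 617, 498, 164 bp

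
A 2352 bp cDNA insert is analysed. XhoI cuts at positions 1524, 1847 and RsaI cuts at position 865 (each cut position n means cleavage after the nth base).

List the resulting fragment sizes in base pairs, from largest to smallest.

Combined cut positions (sorted): 865, 1524, 1847.
Linear molecule, 3 cuts → 4 fragments:
  865 − 0 = 865 bp
  1524 − 865 = 659 bp
  1847 − 1524 = 323 bp
  2352 − 1847 = 505 bp
Sorted largest to smallest: 865, 659, 505, 323 bp.

865, 659, 505, 323 bp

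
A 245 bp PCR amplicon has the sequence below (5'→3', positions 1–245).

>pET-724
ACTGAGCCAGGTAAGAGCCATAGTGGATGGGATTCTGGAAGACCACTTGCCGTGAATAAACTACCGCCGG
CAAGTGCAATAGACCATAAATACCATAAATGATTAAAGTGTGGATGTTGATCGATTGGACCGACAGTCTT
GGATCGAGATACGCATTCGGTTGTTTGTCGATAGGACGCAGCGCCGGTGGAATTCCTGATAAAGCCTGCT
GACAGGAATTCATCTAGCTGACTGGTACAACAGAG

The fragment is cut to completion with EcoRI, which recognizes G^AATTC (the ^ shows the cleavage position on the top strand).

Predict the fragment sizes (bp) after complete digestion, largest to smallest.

EcoRI sites (GAATTC) start at positions 190, 216.
EcoRI cuts after the first base of each site, so after positions 190, 216.
Linear molecule, 2 cuts → 3 fragments:
  1–190 → 190 bp
  191–216 → 26 bp
  217–245 → 29 bp
Sorted largest to smallest: 190, 29, 26 bp.

190, 29, 26 bp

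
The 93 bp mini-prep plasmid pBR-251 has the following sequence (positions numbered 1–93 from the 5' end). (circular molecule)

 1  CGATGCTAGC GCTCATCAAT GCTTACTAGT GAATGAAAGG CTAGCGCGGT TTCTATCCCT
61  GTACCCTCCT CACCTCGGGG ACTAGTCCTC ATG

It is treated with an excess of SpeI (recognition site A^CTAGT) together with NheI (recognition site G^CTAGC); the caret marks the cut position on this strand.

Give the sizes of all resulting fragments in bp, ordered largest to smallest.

SpeI sites (ACTAGT) start at positions 25, 81.
SpeI cuts after the first base of each site, so after positions 25, 81.
NheI sites (GCTAGC) start at positions 5, 40.
NheI cuts after the first base of each site, so after positions 5, 40.
Combined cut positions: 5, 25, 40, 81.
Circular molecule, 4 cuts → 4 fragments:
  6–25 → 20 bp
  26–40 → 15 bp
  41–81 → 41 bp
  82–93 then 1–5 → 12 + 5 = 17 bp
Sorted largest to smallest: 41, 20, 17, 15 bp.

41, 20, 17, 15 bp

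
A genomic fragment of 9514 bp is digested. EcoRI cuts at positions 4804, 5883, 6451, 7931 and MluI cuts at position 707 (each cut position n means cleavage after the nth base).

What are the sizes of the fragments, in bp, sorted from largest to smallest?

4097, 1583, 1480, 1079, 707, 568 bp

Combined cut positions (sorted): 707, 4804, 5883, 6451, 7931.
Linear molecule, 5 cuts → 6 fragments:
  707 − 0 = 707 bp
  4804 − 707 = 4097 bp
  5883 − 4804 = 1079 bp
  6451 − 5883 = 568 bp
  7931 − 6451 = 1480 bp
  9514 − 7931 = 1583 bp
Sorted largest to smallest: 4097, 1583, 1480, 1079, 707, 568 bp.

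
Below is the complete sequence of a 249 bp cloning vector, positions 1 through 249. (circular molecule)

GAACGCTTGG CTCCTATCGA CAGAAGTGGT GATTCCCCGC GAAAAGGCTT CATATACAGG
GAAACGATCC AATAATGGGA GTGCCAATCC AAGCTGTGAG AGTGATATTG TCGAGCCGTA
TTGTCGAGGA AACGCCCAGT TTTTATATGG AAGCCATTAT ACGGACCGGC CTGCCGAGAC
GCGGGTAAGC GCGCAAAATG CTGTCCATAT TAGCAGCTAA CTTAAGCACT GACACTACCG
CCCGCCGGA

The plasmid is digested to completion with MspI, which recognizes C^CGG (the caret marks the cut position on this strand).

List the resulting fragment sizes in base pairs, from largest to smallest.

MspI sites (CCGG) start at positions 166, 245.
MspI cuts after the first base of each site, so after positions 166, 245.
Circular molecule, 2 cuts → 2 fragments:
  167–245 → 79 bp
  246–249 then 1–166 → 4 + 166 = 170 bp
Sorted largest to smallest: 170, 79 bp.

170, 79 bp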